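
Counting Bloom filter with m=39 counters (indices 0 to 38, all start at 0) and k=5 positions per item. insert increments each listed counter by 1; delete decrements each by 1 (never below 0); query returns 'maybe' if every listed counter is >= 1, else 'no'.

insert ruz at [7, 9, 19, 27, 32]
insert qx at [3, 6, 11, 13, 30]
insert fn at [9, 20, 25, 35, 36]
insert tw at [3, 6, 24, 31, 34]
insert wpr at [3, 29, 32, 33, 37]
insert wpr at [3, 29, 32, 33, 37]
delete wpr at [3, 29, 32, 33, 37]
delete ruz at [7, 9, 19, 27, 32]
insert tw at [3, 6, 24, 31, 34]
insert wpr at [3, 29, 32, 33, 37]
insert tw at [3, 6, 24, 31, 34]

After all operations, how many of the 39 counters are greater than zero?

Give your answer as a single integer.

Answer: 17

Derivation:
Step 1: insert ruz at [7, 9, 19, 27, 32] -> counters=[0,0,0,0,0,0,0,1,0,1,0,0,0,0,0,0,0,0,0,1,0,0,0,0,0,0,0,1,0,0,0,0,1,0,0,0,0,0,0]
Step 2: insert qx at [3, 6, 11, 13, 30] -> counters=[0,0,0,1,0,0,1,1,0,1,0,1,0,1,0,0,0,0,0,1,0,0,0,0,0,0,0,1,0,0,1,0,1,0,0,0,0,0,0]
Step 3: insert fn at [9, 20, 25, 35, 36] -> counters=[0,0,0,1,0,0,1,1,0,2,0,1,0,1,0,0,0,0,0,1,1,0,0,0,0,1,0,1,0,0,1,0,1,0,0,1,1,0,0]
Step 4: insert tw at [3, 6, 24, 31, 34] -> counters=[0,0,0,2,0,0,2,1,0,2,0,1,0,1,0,0,0,0,0,1,1,0,0,0,1,1,0,1,0,0,1,1,1,0,1,1,1,0,0]
Step 5: insert wpr at [3, 29, 32, 33, 37] -> counters=[0,0,0,3,0,0,2,1,0,2,0,1,0,1,0,0,0,0,0,1,1,0,0,0,1,1,0,1,0,1,1,1,2,1,1,1,1,1,0]
Step 6: insert wpr at [3, 29, 32, 33, 37] -> counters=[0,0,0,4,0,0,2,1,0,2,0,1,0,1,0,0,0,0,0,1,1,0,0,0,1,1,0,1,0,2,1,1,3,2,1,1,1,2,0]
Step 7: delete wpr at [3, 29, 32, 33, 37] -> counters=[0,0,0,3,0,0,2,1,0,2,0,1,0,1,0,0,0,0,0,1,1,0,0,0,1,1,0,1,0,1,1,1,2,1,1,1,1,1,0]
Step 8: delete ruz at [7, 9, 19, 27, 32] -> counters=[0,0,0,3,0,0,2,0,0,1,0,1,0,1,0,0,0,0,0,0,1,0,0,0,1,1,0,0,0,1,1,1,1,1,1,1,1,1,0]
Step 9: insert tw at [3, 6, 24, 31, 34] -> counters=[0,0,0,4,0,0,3,0,0,1,0,1,0,1,0,0,0,0,0,0,1,0,0,0,2,1,0,0,0,1,1,2,1,1,2,1,1,1,0]
Step 10: insert wpr at [3, 29, 32, 33, 37] -> counters=[0,0,0,5,0,0,3,0,0,1,0,1,0,1,0,0,0,0,0,0,1,0,0,0,2,1,0,0,0,2,1,2,2,2,2,1,1,2,0]
Step 11: insert tw at [3, 6, 24, 31, 34] -> counters=[0,0,0,6,0,0,4,0,0,1,0,1,0,1,0,0,0,0,0,0,1,0,0,0,3,1,0,0,0,2,1,3,2,2,3,1,1,2,0]
Final counters=[0,0,0,6,0,0,4,0,0,1,0,1,0,1,0,0,0,0,0,0,1,0,0,0,3,1,0,0,0,2,1,3,2,2,3,1,1,2,0] -> 17 nonzero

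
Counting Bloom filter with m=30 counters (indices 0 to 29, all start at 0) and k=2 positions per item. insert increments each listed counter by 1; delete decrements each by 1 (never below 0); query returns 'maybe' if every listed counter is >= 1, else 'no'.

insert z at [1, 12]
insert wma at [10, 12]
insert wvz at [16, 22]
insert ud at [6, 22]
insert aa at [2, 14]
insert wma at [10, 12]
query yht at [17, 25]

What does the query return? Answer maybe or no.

Step 1: insert z at [1, 12] -> counters=[0,1,0,0,0,0,0,0,0,0,0,0,1,0,0,0,0,0,0,0,0,0,0,0,0,0,0,0,0,0]
Step 2: insert wma at [10, 12] -> counters=[0,1,0,0,0,0,0,0,0,0,1,0,2,0,0,0,0,0,0,0,0,0,0,0,0,0,0,0,0,0]
Step 3: insert wvz at [16, 22] -> counters=[0,1,0,0,0,0,0,0,0,0,1,0,2,0,0,0,1,0,0,0,0,0,1,0,0,0,0,0,0,0]
Step 4: insert ud at [6, 22] -> counters=[0,1,0,0,0,0,1,0,0,0,1,0,2,0,0,0,1,0,0,0,0,0,2,0,0,0,0,0,0,0]
Step 5: insert aa at [2, 14] -> counters=[0,1,1,0,0,0,1,0,0,0,1,0,2,0,1,0,1,0,0,0,0,0,2,0,0,0,0,0,0,0]
Step 6: insert wma at [10, 12] -> counters=[0,1,1,0,0,0,1,0,0,0,2,0,3,0,1,0,1,0,0,0,0,0,2,0,0,0,0,0,0,0]
Query yht: check counters[17]=0 counters[25]=0 -> no

Answer: no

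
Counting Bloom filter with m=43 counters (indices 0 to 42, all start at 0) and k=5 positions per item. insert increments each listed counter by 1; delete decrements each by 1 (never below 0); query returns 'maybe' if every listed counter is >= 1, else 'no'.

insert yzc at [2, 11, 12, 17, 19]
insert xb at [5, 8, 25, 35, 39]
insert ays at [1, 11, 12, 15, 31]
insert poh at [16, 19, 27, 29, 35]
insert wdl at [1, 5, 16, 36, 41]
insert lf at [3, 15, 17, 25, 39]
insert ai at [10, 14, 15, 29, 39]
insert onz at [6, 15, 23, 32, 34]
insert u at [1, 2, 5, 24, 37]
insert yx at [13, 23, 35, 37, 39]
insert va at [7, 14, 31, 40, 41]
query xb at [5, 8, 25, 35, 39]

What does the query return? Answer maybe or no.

Answer: maybe

Derivation:
Step 1: insert yzc at [2, 11, 12, 17, 19] -> counters=[0,0,1,0,0,0,0,0,0,0,0,1,1,0,0,0,0,1,0,1,0,0,0,0,0,0,0,0,0,0,0,0,0,0,0,0,0,0,0,0,0,0,0]
Step 2: insert xb at [5, 8, 25, 35, 39] -> counters=[0,0,1,0,0,1,0,0,1,0,0,1,1,0,0,0,0,1,0,1,0,0,0,0,0,1,0,0,0,0,0,0,0,0,0,1,0,0,0,1,0,0,0]
Step 3: insert ays at [1, 11, 12, 15, 31] -> counters=[0,1,1,0,0,1,0,0,1,0,0,2,2,0,0,1,0,1,0,1,0,0,0,0,0,1,0,0,0,0,0,1,0,0,0,1,0,0,0,1,0,0,0]
Step 4: insert poh at [16, 19, 27, 29, 35] -> counters=[0,1,1,0,0,1,0,0,1,0,0,2,2,0,0,1,1,1,0,2,0,0,0,0,0,1,0,1,0,1,0,1,0,0,0,2,0,0,0,1,0,0,0]
Step 5: insert wdl at [1, 5, 16, 36, 41] -> counters=[0,2,1,0,0,2,0,0,1,0,0,2,2,0,0,1,2,1,0,2,0,0,0,0,0,1,0,1,0,1,0,1,0,0,0,2,1,0,0,1,0,1,0]
Step 6: insert lf at [3, 15, 17, 25, 39] -> counters=[0,2,1,1,0,2,0,0,1,0,0,2,2,0,0,2,2,2,0,2,0,0,0,0,0,2,0,1,0,1,0,1,0,0,0,2,1,0,0,2,0,1,0]
Step 7: insert ai at [10, 14, 15, 29, 39] -> counters=[0,2,1,1,0,2,0,0,1,0,1,2,2,0,1,3,2,2,0,2,0,0,0,0,0,2,0,1,0,2,0,1,0,0,0,2,1,0,0,3,0,1,0]
Step 8: insert onz at [6, 15, 23, 32, 34] -> counters=[0,2,1,1,0,2,1,0,1,0,1,2,2,0,1,4,2,2,0,2,0,0,0,1,0,2,0,1,0,2,0,1,1,0,1,2,1,0,0,3,0,1,0]
Step 9: insert u at [1, 2, 5, 24, 37] -> counters=[0,3,2,1,0,3,1,0,1,0,1,2,2,0,1,4,2,2,0,2,0,0,0,1,1,2,0,1,0,2,0,1,1,0,1,2,1,1,0,3,0,1,0]
Step 10: insert yx at [13, 23, 35, 37, 39] -> counters=[0,3,2,1,0,3,1,0,1,0,1,2,2,1,1,4,2,2,0,2,0,0,0,2,1,2,0,1,0,2,0,1,1,0,1,3,1,2,0,4,0,1,0]
Step 11: insert va at [7, 14, 31, 40, 41] -> counters=[0,3,2,1,0,3,1,1,1,0,1,2,2,1,2,4,2,2,0,2,0,0,0,2,1,2,0,1,0,2,0,2,1,0,1,3,1,2,0,4,1,2,0]
Query xb: check counters[5]=3 counters[8]=1 counters[25]=2 counters[35]=3 counters[39]=4 -> maybe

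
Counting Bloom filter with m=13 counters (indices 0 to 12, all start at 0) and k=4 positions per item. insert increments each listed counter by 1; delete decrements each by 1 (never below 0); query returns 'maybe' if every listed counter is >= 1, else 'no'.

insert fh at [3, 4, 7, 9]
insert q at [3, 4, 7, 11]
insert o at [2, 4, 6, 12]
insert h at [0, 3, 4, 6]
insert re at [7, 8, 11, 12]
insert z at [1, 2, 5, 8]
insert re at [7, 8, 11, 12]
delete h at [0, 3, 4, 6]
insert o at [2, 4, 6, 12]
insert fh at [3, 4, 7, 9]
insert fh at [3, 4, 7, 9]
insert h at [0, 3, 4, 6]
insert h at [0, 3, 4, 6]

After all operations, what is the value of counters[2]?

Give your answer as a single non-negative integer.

Answer: 3

Derivation:
Step 1: insert fh at [3, 4, 7, 9] -> counters=[0,0,0,1,1,0,0,1,0,1,0,0,0]
Step 2: insert q at [3, 4, 7, 11] -> counters=[0,0,0,2,2,0,0,2,0,1,0,1,0]
Step 3: insert o at [2, 4, 6, 12] -> counters=[0,0,1,2,3,0,1,2,0,1,0,1,1]
Step 4: insert h at [0, 3, 4, 6] -> counters=[1,0,1,3,4,0,2,2,0,1,0,1,1]
Step 5: insert re at [7, 8, 11, 12] -> counters=[1,0,1,3,4,0,2,3,1,1,0,2,2]
Step 6: insert z at [1, 2, 5, 8] -> counters=[1,1,2,3,4,1,2,3,2,1,0,2,2]
Step 7: insert re at [7, 8, 11, 12] -> counters=[1,1,2,3,4,1,2,4,3,1,0,3,3]
Step 8: delete h at [0, 3, 4, 6] -> counters=[0,1,2,2,3,1,1,4,3,1,0,3,3]
Step 9: insert o at [2, 4, 6, 12] -> counters=[0,1,3,2,4,1,2,4,3,1,0,3,4]
Step 10: insert fh at [3, 4, 7, 9] -> counters=[0,1,3,3,5,1,2,5,3,2,0,3,4]
Step 11: insert fh at [3, 4, 7, 9] -> counters=[0,1,3,4,6,1,2,6,3,3,0,3,4]
Step 12: insert h at [0, 3, 4, 6] -> counters=[1,1,3,5,7,1,3,6,3,3,0,3,4]
Step 13: insert h at [0, 3, 4, 6] -> counters=[2,1,3,6,8,1,4,6,3,3,0,3,4]
Final counters=[2,1,3,6,8,1,4,6,3,3,0,3,4] -> counters[2]=3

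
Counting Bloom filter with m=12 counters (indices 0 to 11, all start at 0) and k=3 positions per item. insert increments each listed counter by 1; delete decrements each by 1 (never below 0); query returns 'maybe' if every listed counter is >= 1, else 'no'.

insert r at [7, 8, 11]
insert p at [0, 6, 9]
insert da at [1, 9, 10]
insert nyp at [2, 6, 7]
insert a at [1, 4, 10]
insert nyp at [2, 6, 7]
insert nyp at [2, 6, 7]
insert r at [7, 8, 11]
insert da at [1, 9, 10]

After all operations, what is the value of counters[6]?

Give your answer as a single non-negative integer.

Step 1: insert r at [7, 8, 11] -> counters=[0,0,0,0,0,0,0,1,1,0,0,1]
Step 2: insert p at [0, 6, 9] -> counters=[1,0,0,0,0,0,1,1,1,1,0,1]
Step 3: insert da at [1, 9, 10] -> counters=[1,1,0,0,0,0,1,1,1,2,1,1]
Step 4: insert nyp at [2, 6, 7] -> counters=[1,1,1,0,0,0,2,2,1,2,1,1]
Step 5: insert a at [1, 4, 10] -> counters=[1,2,1,0,1,0,2,2,1,2,2,1]
Step 6: insert nyp at [2, 6, 7] -> counters=[1,2,2,0,1,0,3,3,1,2,2,1]
Step 7: insert nyp at [2, 6, 7] -> counters=[1,2,3,0,1,0,4,4,1,2,2,1]
Step 8: insert r at [7, 8, 11] -> counters=[1,2,3,0,1,0,4,5,2,2,2,2]
Step 9: insert da at [1, 9, 10] -> counters=[1,3,3,0,1,0,4,5,2,3,3,2]
Final counters=[1,3,3,0,1,0,4,5,2,3,3,2] -> counters[6]=4

Answer: 4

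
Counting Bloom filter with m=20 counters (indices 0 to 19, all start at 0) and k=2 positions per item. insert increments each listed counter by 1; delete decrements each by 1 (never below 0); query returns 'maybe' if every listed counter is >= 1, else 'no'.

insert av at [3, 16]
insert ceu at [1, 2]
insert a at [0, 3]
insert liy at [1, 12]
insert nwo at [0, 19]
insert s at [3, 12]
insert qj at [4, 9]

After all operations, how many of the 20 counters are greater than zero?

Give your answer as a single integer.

Answer: 9

Derivation:
Step 1: insert av at [3, 16] -> counters=[0,0,0,1,0,0,0,0,0,0,0,0,0,0,0,0,1,0,0,0]
Step 2: insert ceu at [1, 2] -> counters=[0,1,1,1,0,0,0,0,0,0,0,0,0,0,0,0,1,0,0,0]
Step 3: insert a at [0, 3] -> counters=[1,1,1,2,0,0,0,0,0,0,0,0,0,0,0,0,1,0,0,0]
Step 4: insert liy at [1, 12] -> counters=[1,2,1,2,0,0,0,0,0,0,0,0,1,0,0,0,1,0,0,0]
Step 5: insert nwo at [0, 19] -> counters=[2,2,1,2,0,0,0,0,0,0,0,0,1,0,0,0,1,0,0,1]
Step 6: insert s at [3, 12] -> counters=[2,2,1,3,0,0,0,0,0,0,0,0,2,0,0,0,1,0,0,1]
Step 7: insert qj at [4, 9] -> counters=[2,2,1,3,1,0,0,0,0,1,0,0,2,0,0,0,1,0,0,1]
Final counters=[2,2,1,3,1,0,0,0,0,1,0,0,2,0,0,0,1,0,0,1] -> 9 nonzero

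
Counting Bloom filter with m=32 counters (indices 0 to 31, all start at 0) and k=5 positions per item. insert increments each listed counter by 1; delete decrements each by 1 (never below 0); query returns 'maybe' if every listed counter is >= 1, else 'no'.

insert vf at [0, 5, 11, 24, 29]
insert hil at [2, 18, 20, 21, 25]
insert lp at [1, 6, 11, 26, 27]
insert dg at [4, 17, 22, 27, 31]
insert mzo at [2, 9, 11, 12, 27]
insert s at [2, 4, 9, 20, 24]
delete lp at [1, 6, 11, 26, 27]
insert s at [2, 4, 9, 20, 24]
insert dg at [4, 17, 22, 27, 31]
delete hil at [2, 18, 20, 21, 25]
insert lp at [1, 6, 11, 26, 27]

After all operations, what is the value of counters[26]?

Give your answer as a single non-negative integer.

Answer: 1

Derivation:
Step 1: insert vf at [0, 5, 11, 24, 29] -> counters=[1,0,0,0,0,1,0,0,0,0,0,1,0,0,0,0,0,0,0,0,0,0,0,0,1,0,0,0,0,1,0,0]
Step 2: insert hil at [2, 18, 20, 21, 25] -> counters=[1,0,1,0,0,1,0,0,0,0,0,1,0,0,0,0,0,0,1,0,1,1,0,0,1,1,0,0,0,1,0,0]
Step 3: insert lp at [1, 6, 11, 26, 27] -> counters=[1,1,1,0,0,1,1,0,0,0,0,2,0,0,0,0,0,0,1,0,1,1,0,0,1,1,1,1,0,1,0,0]
Step 4: insert dg at [4, 17, 22, 27, 31] -> counters=[1,1,1,0,1,1,1,0,0,0,0,2,0,0,0,0,0,1,1,0,1,1,1,0,1,1,1,2,0,1,0,1]
Step 5: insert mzo at [2, 9, 11, 12, 27] -> counters=[1,1,2,0,1,1,1,0,0,1,0,3,1,0,0,0,0,1,1,0,1,1,1,0,1,1,1,3,0,1,0,1]
Step 6: insert s at [2, 4, 9, 20, 24] -> counters=[1,1,3,0,2,1,1,0,0,2,0,3,1,0,0,0,0,1,1,0,2,1,1,0,2,1,1,3,0,1,0,1]
Step 7: delete lp at [1, 6, 11, 26, 27] -> counters=[1,0,3,0,2,1,0,0,0,2,0,2,1,0,0,0,0,1,1,0,2,1,1,0,2,1,0,2,0,1,0,1]
Step 8: insert s at [2, 4, 9, 20, 24] -> counters=[1,0,4,0,3,1,0,0,0,3,0,2,1,0,0,0,0,1,1,0,3,1,1,0,3,1,0,2,0,1,0,1]
Step 9: insert dg at [4, 17, 22, 27, 31] -> counters=[1,0,4,0,4,1,0,0,0,3,0,2,1,0,0,0,0,2,1,0,3,1,2,0,3,1,0,3,0,1,0,2]
Step 10: delete hil at [2, 18, 20, 21, 25] -> counters=[1,0,3,0,4,1,0,0,0,3,0,2,1,0,0,0,0,2,0,0,2,0,2,0,3,0,0,3,0,1,0,2]
Step 11: insert lp at [1, 6, 11, 26, 27] -> counters=[1,1,3,0,4,1,1,0,0,3,0,3,1,0,0,0,0,2,0,0,2,0,2,0,3,0,1,4,0,1,0,2]
Final counters=[1,1,3,0,4,1,1,0,0,3,0,3,1,0,0,0,0,2,0,0,2,0,2,0,3,0,1,4,0,1,0,2] -> counters[26]=1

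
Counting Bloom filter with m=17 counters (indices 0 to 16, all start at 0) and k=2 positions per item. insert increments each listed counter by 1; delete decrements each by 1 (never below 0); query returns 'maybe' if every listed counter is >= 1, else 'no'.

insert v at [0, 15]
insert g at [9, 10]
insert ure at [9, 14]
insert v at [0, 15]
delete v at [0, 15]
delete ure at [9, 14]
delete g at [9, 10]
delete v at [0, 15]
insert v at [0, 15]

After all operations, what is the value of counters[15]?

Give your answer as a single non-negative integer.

Answer: 1

Derivation:
Step 1: insert v at [0, 15] -> counters=[1,0,0,0,0,0,0,0,0,0,0,0,0,0,0,1,0]
Step 2: insert g at [9, 10] -> counters=[1,0,0,0,0,0,0,0,0,1,1,0,0,0,0,1,0]
Step 3: insert ure at [9, 14] -> counters=[1,0,0,0,0,0,0,0,0,2,1,0,0,0,1,1,0]
Step 4: insert v at [0, 15] -> counters=[2,0,0,0,0,0,0,0,0,2,1,0,0,0,1,2,0]
Step 5: delete v at [0, 15] -> counters=[1,0,0,0,0,0,0,0,0,2,1,0,0,0,1,1,0]
Step 6: delete ure at [9, 14] -> counters=[1,0,0,0,0,0,0,0,0,1,1,0,0,0,0,1,0]
Step 7: delete g at [9, 10] -> counters=[1,0,0,0,0,0,0,0,0,0,0,0,0,0,0,1,0]
Step 8: delete v at [0, 15] -> counters=[0,0,0,0,0,0,0,0,0,0,0,0,0,0,0,0,0]
Step 9: insert v at [0, 15] -> counters=[1,0,0,0,0,0,0,0,0,0,0,0,0,0,0,1,0]
Final counters=[1,0,0,0,0,0,0,0,0,0,0,0,0,0,0,1,0] -> counters[15]=1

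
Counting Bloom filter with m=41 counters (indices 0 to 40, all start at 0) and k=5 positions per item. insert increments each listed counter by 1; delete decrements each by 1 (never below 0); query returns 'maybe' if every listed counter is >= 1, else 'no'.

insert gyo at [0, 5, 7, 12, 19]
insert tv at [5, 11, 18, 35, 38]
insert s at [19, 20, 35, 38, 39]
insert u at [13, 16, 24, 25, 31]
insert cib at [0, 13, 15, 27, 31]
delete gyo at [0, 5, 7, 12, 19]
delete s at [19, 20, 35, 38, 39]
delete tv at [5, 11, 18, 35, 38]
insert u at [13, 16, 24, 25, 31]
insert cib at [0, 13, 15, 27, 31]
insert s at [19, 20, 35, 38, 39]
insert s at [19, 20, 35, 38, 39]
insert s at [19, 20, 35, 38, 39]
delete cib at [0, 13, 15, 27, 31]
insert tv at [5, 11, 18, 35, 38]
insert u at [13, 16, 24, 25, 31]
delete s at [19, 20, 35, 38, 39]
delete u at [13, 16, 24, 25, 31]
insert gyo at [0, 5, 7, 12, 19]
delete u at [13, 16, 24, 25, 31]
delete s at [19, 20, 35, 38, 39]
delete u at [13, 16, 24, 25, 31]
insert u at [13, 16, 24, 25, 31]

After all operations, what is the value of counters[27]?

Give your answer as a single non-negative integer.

Step 1: insert gyo at [0, 5, 7, 12, 19] -> counters=[1,0,0,0,0,1,0,1,0,0,0,0,1,0,0,0,0,0,0,1,0,0,0,0,0,0,0,0,0,0,0,0,0,0,0,0,0,0,0,0,0]
Step 2: insert tv at [5, 11, 18, 35, 38] -> counters=[1,0,0,0,0,2,0,1,0,0,0,1,1,0,0,0,0,0,1,1,0,0,0,0,0,0,0,0,0,0,0,0,0,0,0,1,0,0,1,0,0]
Step 3: insert s at [19, 20, 35, 38, 39] -> counters=[1,0,0,0,0,2,0,1,0,0,0,1,1,0,0,0,0,0,1,2,1,0,0,0,0,0,0,0,0,0,0,0,0,0,0,2,0,0,2,1,0]
Step 4: insert u at [13, 16, 24, 25, 31] -> counters=[1,0,0,0,0,2,0,1,0,0,0,1,1,1,0,0,1,0,1,2,1,0,0,0,1,1,0,0,0,0,0,1,0,0,0,2,0,0,2,1,0]
Step 5: insert cib at [0, 13, 15, 27, 31] -> counters=[2,0,0,0,0,2,0,1,0,0,0,1,1,2,0,1,1,0,1,2,1,0,0,0,1,1,0,1,0,0,0,2,0,0,0,2,0,0,2,1,0]
Step 6: delete gyo at [0, 5, 7, 12, 19] -> counters=[1,0,0,0,0,1,0,0,0,0,0,1,0,2,0,1,1,0,1,1,1,0,0,0,1,1,0,1,0,0,0,2,0,0,0,2,0,0,2,1,0]
Step 7: delete s at [19, 20, 35, 38, 39] -> counters=[1,0,0,0,0,1,0,0,0,0,0,1,0,2,0,1,1,0,1,0,0,0,0,0,1,1,0,1,0,0,0,2,0,0,0,1,0,0,1,0,0]
Step 8: delete tv at [5, 11, 18, 35, 38] -> counters=[1,0,0,0,0,0,0,0,0,0,0,0,0,2,0,1,1,0,0,0,0,0,0,0,1,1,0,1,0,0,0,2,0,0,0,0,0,0,0,0,0]
Step 9: insert u at [13, 16, 24, 25, 31] -> counters=[1,0,0,0,0,0,0,0,0,0,0,0,0,3,0,1,2,0,0,0,0,0,0,0,2,2,0,1,0,0,0,3,0,0,0,0,0,0,0,0,0]
Step 10: insert cib at [0, 13, 15, 27, 31] -> counters=[2,0,0,0,0,0,0,0,0,0,0,0,0,4,0,2,2,0,0,0,0,0,0,0,2,2,0,2,0,0,0,4,0,0,0,0,0,0,0,0,0]
Step 11: insert s at [19, 20, 35, 38, 39] -> counters=[2,0,0,0,0,0,0,0,0,0,0,0,0,4,0,2,2,0,0,1,1,0,0,0,2,2,0,2,0,0,0,4,0,0,0,1,0,0,1,1,0]
Step 12: insert s at [19, 20, 35, 38, 39] -> counters=[2,0,0,0,0,0,0,0,0,0,0,0,0,4,0,2,2,0,0,2,2,0,0,0,2,2,0,2,0,0,0,4,0,0,0,2,0,0,2,2,0]
Step 13: insert s at [19, 20, 35, 38, 39] -> counters=[2,0,0,0,0,0,0,0,0,0,0,0,0,4,0,2,2,0,0,3,3,0,0,0,2,2,0,2,0,0,0,4,0,0,0,3,0,0,3,3,0]
Step 14: delete cib at [0, 13, 15, 27, 31] -> counters=[1,0,0,0,0,0,0,0,0,0,0,0,0,3,0,1,2,0,0,3,3,0,0,0,2,2,0,1,0,0,0,3,0,0,0,3,0,0,3,3,0]
Step 15: insert tv at [5, 11, 18, 35, 38] -> counters=[1,0,0,0,0,1,0,0,0,0,0,1,0,3,0,1,2,0,1,3,3,0,0,0,2,2,0,1,0,0,0,3,0,0,0,4,0,0,4,3,0]
Step 16: insert u at [13, 16, 24, 25, 31] -> counters=[1,0,0,0,0,1,0,0,0,0,0,1,0,4,0,1,3,0,1,3,3,0,0,0,3,3,0,1,0,0,0,4,0,0,0,4,0,0,4,3,0]
Step 17: delete s at [19, 20, 35, 38, 39] -> counters=[1,0,0,0,0,1,0,0,0,0,0,1,0,4,0,1,3,0,1,2,2,0,0,0,3,3,0,1,0,0,0,4,0,0,0,3,0,0,3,2,0]
Step 18: delete u at [13, 16, 24, 25, 31] -> counters=[1,0,0,0,0,1,0,0,0,0,0,1,0,3,0,1,2,0,1,2,2,0,0,0,2,2,0,1,0,0,0,3,0,0,0,3,0,0,3,2,0]
Step 19: insert gyo at [0, 5, 7, 12, 19] -> counters=[2,0,0,0,0,2,0,1,0,0,0,1,1,3,0,1,2,0,1,3,2,0,0,0,2,2,0,1,0,0,0,3,0,0,0,3,0,0,3,2,0]
Step 20: delete u at [13, 16, 24, 25, 31] -> counters=[2,0,0,0,0,2,0,1,0,0,0,1,1,2,0,1,1,0,1,3,2,0,0,0,1,1,0,1,0,0,0,2,0,0,0,3,0,0,3,2,0]
Step 21: delete s at [19, 20, 35, 38, 39] -> counters=[2,0,0,0,0,2,0,1,0,0,0,1,1,2,0,1,1,0,1,2,1,0,0,0,1,1,0,1,0,0,0,2,0,0,0,2,0,0,2,1,0]
Step 22: delete u at [13, 16, 24, 25, 31] -> counters=[2,0,0,0,0,2,0,1,0,0,0,1,1,1,0,1,0,0,1,2,1,0,0,0,0,0,0,1,0,0,0,1,0,0,0,2,0,0,2,1,0]
Step 23: insert u at [13, 16, 24, 25, 31] -> counters=[2,0,0,0,0,2,0,1,0,0,0,1,1,2,0,1,1,0,1,2,1,0,0,0,1,1,0,1,0,0,0,2,0,0,0,2,0,0,2,1,0]
Final counters=[2,0,0,0,0,2,0,1,0,0,0,1,1,2,0,1,1,0,1,2,1,0,0,0,1,1,0,1,0,0,0,2,0,0,0,2,0,0,2,1,0] -> counters[27]=1

Answer: 1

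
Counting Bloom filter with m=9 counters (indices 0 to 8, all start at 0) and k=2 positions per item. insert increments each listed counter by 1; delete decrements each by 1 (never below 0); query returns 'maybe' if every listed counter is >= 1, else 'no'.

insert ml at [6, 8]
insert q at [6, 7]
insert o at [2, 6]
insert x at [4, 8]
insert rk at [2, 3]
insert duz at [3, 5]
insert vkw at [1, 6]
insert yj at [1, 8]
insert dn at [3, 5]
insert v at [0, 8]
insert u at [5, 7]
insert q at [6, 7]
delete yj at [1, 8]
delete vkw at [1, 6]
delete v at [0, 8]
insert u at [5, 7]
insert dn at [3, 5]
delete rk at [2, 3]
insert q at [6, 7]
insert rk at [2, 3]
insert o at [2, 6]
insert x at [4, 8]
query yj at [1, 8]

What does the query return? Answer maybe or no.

Step 1: insert ml at [6, 8] -> counters=[0,0,0,0,0,0,1,0,1]
Step 2: insert q at [6, 7] -> counters=[0,0,0,0,0,0,2,1,1]
Step 3: insert o at [2, 6] -> counters=[0,0,1,0,0,0,3,1,1]
Step 4: insert x at [4, 8] -> counters=[0,0,1,0,1,0,3,1,2]
Step 5: insert rk at [2, 3] -> counters=[0,0,2,1,1,0,3,1,2]
Step 6: insert duz at [3, 5] -> counters=[0,0,2,2,1,1,3,1,2]
Step 7: insert vkw at [1, 6] -> counters=[0,1,2,2,1,1,4,1,2]
Step 8: insert yj at [1, 8] -> counters=[0,2,2,2,1,1,4,1,3]
Step 9: insert dn at [3, 5] -> counters=[0,2,2,3,1,2,4,1,3]
Step 10: insert v at [0, 8] -> counters=[1,2,2,3,1,2,4,1,4]
Step 11: insert u at [5, 7] -> counters=[1,2,2,3,1,3,4,2,4]
Step 12: insert q at [6, 7] -> counters=[1,2,2,3,1,3,5,3,4]
Step 13: delete yj at [1, 8] -> counters=[1,1,2,3,1,3,5,3,3]
Step 14: delete vkw at [1, 6] -> counters=[1,0,2,3,1,3,4,3,3]
Step 15: delete v at [0, 8] -> counters=[0,0,2,3,1,3,4,3,2]
Step 16: insert u at [5, 7] -> counters=[0,0,2,3,1,4,4,4,2]
Step 17: insert dn at [3, 5] -> counters=[0,0,2,4,1,5,4,4,2]
Step 18: delete rk at [2, 3] -> counters=[0,0,1,3,1,5,4,4,2]
Step 19: insert q at [6, 7] -> counters=[0,0,1,3,1,5,5,5,2]
Step 20: insert rk at [2, 3] -> counters=[0,0,2,4,1,5,5,5,2]
Step 21: insert o at [2, 6] -> counters=[0,0,3,4,1,5,6,5,2]
Step 22: insert x at [4, 8] -> counters=[0,0,3,4,2,5,6,5,3]
Query yj: check counters[1]=0 counters[8]=3 -> no

Answer: no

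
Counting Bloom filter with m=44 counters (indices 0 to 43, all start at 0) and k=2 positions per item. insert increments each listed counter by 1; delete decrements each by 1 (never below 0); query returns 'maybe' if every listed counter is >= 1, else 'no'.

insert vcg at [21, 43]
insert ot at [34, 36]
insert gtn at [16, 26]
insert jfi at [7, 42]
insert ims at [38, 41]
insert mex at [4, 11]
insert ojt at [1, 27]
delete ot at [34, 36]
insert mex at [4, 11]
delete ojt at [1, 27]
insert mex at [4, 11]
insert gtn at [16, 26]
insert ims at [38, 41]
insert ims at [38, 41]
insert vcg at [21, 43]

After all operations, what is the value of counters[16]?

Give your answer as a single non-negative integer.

Answer: 2

Derivation:
Step 1: insert vcg at [21, 43] -> counters=[0,0,0,0,0,0,0,0,0,0,0,0,0,0,0,0,0,0,0,0,0,1,0,0,0,0,0,0,0,0,0,0,0,0,0,0,0,0,0,0,0,0,0,1]
Step 2: insert ot at [34, 36] -> counters=[0,0,0,0,0,0,0,0,0,0,0,0,0,0,0,0,0,0,0,0,0,1,0,0,0,0,0,0,0,0,0,0,0,0,1,0,1,0,0,0,0,0,0,1]
Step 3: insert gtn at [16, 26] -> counters=[0,0,0,0,0,0,0,0,0,0,0,0,0,0,0,0,1,0,0,0,0,1,0,0,0,0,1,0,0,0,0,0,0,0,1,0,1,0,0,0,0,0,0,1]
Step 4: insert jfi at [7, 42] -> counters=[0,0,0,0,0,0,0,1,0,0,0,0,0,0,0,0,1,0,0,0,0,1,0,0,0,0,1,0,0,0,0,0,0,0,1,0,1,0,0,0,0,0,1,1]
Step 5: insert ims at [38, 41] -> counters=[0,0,0,0,0,0,0,1,0,0,0,0,0,0,0,0,1,0,0,0,0,1,0,0,0,0,1,0,0,0,0,0,0,0,1,0,1,0,1,0,0,1,1,1]
Step 6: insert mex at [4, 11] -> counters=[0,0,0,0,1,0,0,1,0,0,0,1,0,0,0,0,1,0,0,0,0,1,0,0,0,0,1,0,0,0,0,0,0,0,1,0,1,0,1,0,0,1,1,1]
Step 7: insert ojt at [1, 27] -> counters=[0,1,0,0,1,0,0,1,0,0,0,1,0,0,0,0,1,0,0,0,0,1,0,0,0,0,1,1,0,0,0,0,0,0,1,0,1,0,1,0,0,1,1,1]
Step 8: delete ot at [34, 36] -> counters=[0,1,0,0,1,0,0,1,0,0,0,1,0,0,0,0,1,0,0,0,0,1,0,0,0,0,1,1,0,0,0,0,0,0,0,0,0,0,1,0,0,1,1,1]
Step 9: insert mex at [4, 11] -> counters=[0,1,0,0,2,0,0,1,0,0,0,2,0,0,0,0,1,0,0,0,0,1,0,0,0,0,1,1,0,0,0,0,0,0,0,0,0,0,1,0,0,1,1,1]
Step 10: delete ojt at [1, 27] -> counters=[0,0,0,0,2,0,0,1,0,0,0,2,0,0,0,0,1,0,0,0,0,1,0,0,0,0,1,0,0,0,0,0,0,0,0,0,0,0,1,0,0,1,1,1]
Step 11: insert mex at [4, 11] -> counters=[0,0,0,0,3,0,0,1,0,0,0,3,0,0,0,0,1,0,0,0,0,1,0,0,0,0,1,0,0,0,0,0,0,0,0,0,0,0,1,0,0,1,1,1]
Step 12: insert gtn at [16, 26] -> counters=[0,0,0,0,3,0,0,1,0,0,0,3,0,0,0,0,2,0,0,0,0,1,0,0,0,0,2,0,0,0,0,0,0,0,0,0,0,0,1,0,0,1,1,1]
Step 13: insert ims at [38, 41] -> counters=[0,0,0,0,3,0,0,1,0,0,0,3,0,0,0,0,2,0,0,0,0,1,0,0,0,0,2,0,0,0,0,0,0,0,0,0,0,0,2,0,0,2,1,1]
Step 14: insert ims at [38, 41] -> counters=[0,0,0,0,3,0,0,1,0,0,0,3,0,0,0,0,2,0,0,0,0,1,0,0,0,0,2,0,0,0,0,0,0,0,0,0,0,0,3,0,0,3,1,1]
Step 15: insert vcg at [21, 43] -> counters=[0,0,0,0,3,0,0,1,0,0,0,3,0,0,0,0,2,0,0,0,0,2,0,0,0,0,2,0,0,0,0,0,0,0,0,0,0,0,3,0,0,3,1,2]
Final counters=[0,0,0,0,3,0,0,1,0,0,0,3,0,0,0,0,2,0,0,0,0,2,0,0,0,0,2,0,0,0,0,0,0,0,0,0,0,0,3,0,0,3,1,2] -> counters[16]=2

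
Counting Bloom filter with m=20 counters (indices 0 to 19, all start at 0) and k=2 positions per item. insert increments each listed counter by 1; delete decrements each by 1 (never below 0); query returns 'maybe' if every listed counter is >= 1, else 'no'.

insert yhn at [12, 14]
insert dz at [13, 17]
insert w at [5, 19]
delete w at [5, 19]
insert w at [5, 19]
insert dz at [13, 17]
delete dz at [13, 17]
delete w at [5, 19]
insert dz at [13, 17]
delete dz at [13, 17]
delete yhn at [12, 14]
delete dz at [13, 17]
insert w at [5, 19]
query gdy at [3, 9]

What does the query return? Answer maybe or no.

Step 1: insert yhn at [12, 14] -> counters=[0,0,0,0,0,0,0,0,0,0,0,0,1,0,1,0,0,0,0,0]
Step 2: insert dz at [13, 17] -> counters=[0,0,0,0,0,0,0,0,0,0,0,0,1,1,1,0,0,1,0,0]
Step 3: insert w at [5, 19] -> counters=[0,0,0,0,0,1,0,0,0,0,0,0,1,1,1,0,0,1,0,1]
Step 4: delete w at [5, 19] -> counters=[0,0,0,0,0,0,0,0,0,0,0,0,1,1,1,0,0,1,0,0]
Step 5: insert w at [5, 19] -> counters=[0,0,0,0,0,1,0,0,0,0,0,0,1,1,1,0,0,1,0,1]
Step 6: insert dz at [13, 17] -> counters=[0,0,0,0,0,1,0,0,0,0,0,0,1,2,1,0,0,2,0,1]
Step 7: delete dz at [13, 17] -> counters=[0,0,0,0,0,1,0,0,0,0,0,0,1,1,1,0,0,1,0,1]
Step 8: delete w at [5, 19] -> counters=[0,0,0,0,0,0,0,0,0,0,0,0,1,1,1,0,0,1,0,0]
Step 9: insert dz at [13, 17] -> counters=[0,0,0,0,0,0,0,0,0,0,0,0,1,2,1,0,0,2,0,0]
Step 10: delete dz at [13, 17] -> counters=[0,0,0,0,0,0,0,0,0,0,0,0,1,1,1,0,0,1,0,0]
Step 11: delete yhn at [12, 14] -> counters=[0,0,0,0,0,0,0,0,0,0,0,0,0,1,0,0,0,1,0,0]
Step 12: delete dz at [13, 17] -> counters=[0,0,0,0,0,0,0,0,0,0,0,0,0,0,0,0,0,0,0,0]
Step 13: insert w at [5, 19] -> counters=[0,0,0,0,0,1,0,0,0,0,0,0,0,0,0,0,0,0,0,1]
Query gdy: check counters[3]=0 counters[9]=0 -> no

Answer: no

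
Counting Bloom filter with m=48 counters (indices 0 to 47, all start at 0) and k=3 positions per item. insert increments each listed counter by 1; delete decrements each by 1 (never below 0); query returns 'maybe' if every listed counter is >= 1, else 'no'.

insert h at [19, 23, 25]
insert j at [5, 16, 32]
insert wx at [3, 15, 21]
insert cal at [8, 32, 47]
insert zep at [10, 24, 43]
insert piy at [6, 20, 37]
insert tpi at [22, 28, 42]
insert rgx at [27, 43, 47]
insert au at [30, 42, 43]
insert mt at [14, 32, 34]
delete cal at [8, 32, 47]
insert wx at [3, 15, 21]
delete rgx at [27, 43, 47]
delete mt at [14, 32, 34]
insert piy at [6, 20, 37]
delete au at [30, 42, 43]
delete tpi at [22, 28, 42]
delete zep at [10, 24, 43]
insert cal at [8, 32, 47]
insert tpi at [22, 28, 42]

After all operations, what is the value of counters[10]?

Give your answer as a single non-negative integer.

Answer: 0

Derivation:
Step 1: insert h at [19, 23, 25] -> counters=[0,0,0,0,0,0,0,0,0,0,0,0,0,0,0,0,0,0,0,1,0,0,0,1,0,1,0,0,0,0,0,0,0,0,0,0,0,0,0,0,0,0,0,0,0,0,0,0]
Step 2: insert j at [5, 16, 32] -> counters=[0,0,0,0,0,1,0,0,0,0,0,0,0,0,0,0,1,0,0,1,0,0,0,1,0,1,0,0,0,0,0,0,1,0,0,0,0,0,0,0,0,0,0,0,0,0,0,0]
Step 3: insert wx at [3, 15, 21] -> counters=[0,0,0,1,0,1,0,0,0,0,0,0,0,0,0,1,1,0,0,1,0,1,0,1,0,1,0,0,0,0,0,0,1,0,0,0,0,0,0,0,0,0,0,0,0,0,0,0]
Step 4: insert cal at [8, 32, 47] -> counters=[0,0,0,1,0,1,0,0,1,0,0,0,0,0,0,1,1,0,0,1,0,1,0,1,0,1,0,0,0,0,0,0,2,0,0,0,0,0,0,0,0,0,0,0,0,0,0,1]
Step 5: insert zep at [10, 24, 43] -> counters=[0,0,0,1,0,1,0,0,1,0,1,0,0,0,0,1,1,0,0,1,0,1,0,1,1,1,0,0,0,0,0,0,2,0,0,0,0,0,0,0,0,0,0,1,0,0,0,1]
Step 6: insert piy at [6, 20, 37] -> counters=[0,0,0,1,0,1,1,0,1,0,1,0,0,0,0,1,1,0,0,1,1,1,0,1,1,1,0,0,0,0,0,0,2,0,0,0,0,1,0,0,0,0,0,1,0,0,0,1]
Step 7: insert tpi at [22, 28, 42] -> counters=[0,0,0,1,0,1,1,0,1,0,1,0,0,0,0,1,1,0,0,1,1,1,1,1,1,1,0,0,1,0,0,0,2,0,0,0,0,1,0,0,0,0,1,1,0,0,0,1]
Step 8: insert rgx at [27, 43, 47] -> counters=[0,0,0,1,0,1,1,0,1,0,1,0,0,0,0,1,1,0,0,1,1,1,1,1,1,1,0,1,1,0,0,0,2,0,0,0,0,1,0,0,0,0,1,2,0,0,0,2]
Step 9: insert au at [30, 42, 43] -> counters=[0,0,0,1,0,1,1,0,1,0,1,0,0,0,0,1,1,0,0,1,1,1,1,1,1,1,0,1,1,0,1,0,2,0,0,0,0,1,0,0,0,0,2,3,0,0,0,2]
Step 10: insert mt at [14, 32, 34] -> counters=[0,0,0,1,0,1,1,0,1,0,1,0,0,0,1,1,1,0,0,1,1,1,1,1,1,1,0,1,1,0,1,0,3,0,1,0,0,1,0,0,0,0,2,3,0,0,0,2]
Step 11: delete cal at [8, 32, 47] -> counters=[0,0,0,1,0,1,1,0,0,0,1,0,0,0,1,1,1,0,0,1,1,1,1,1,1,1,0,1,1,0,1,0,2,0,1,0,0,1,0,0,0,0,2,3,0,0,0,1]
Step 12: insert wx at [3, 15, 21] -> counters=[0,0,0,2,0,1,1,0,0,0,1,0,0,0,1,2,1,0,0,1,1,2,1,1,1,1,0,1,1,0,1,0,2,0,1,0,0,1,0,0,0,0,2,3,0,0,0,1]
Step 13: delete rgx at [27, 43, 47] -> counters=[0,0,0,2,0,1,1,0,0,0,1,0,0,0,1,2,1,0,0,1,1,2,1,1,1,1,0,0,1,0,1,0,2,0,1,0,0,1,0,0,0,0,2,2,0,0,0,0]
Step 14: delete mt at [14, 32, 34] -> counters=[0,0,0,2,0,1,1,0,0,0,1,0,0,0,0,2,1,0,0,1,1,2,1,1,1,1,0,0,1,0,1,0,1,0,0,0,0,1,0,0,0,0,2,2,0,0,0,0]
Step 15: insert piy at [6, 20, 37] -> counters=[0,0,0,2,0,1,2,0,0,0,1,0,0,0,0,2,1,0,0,1,2,2,1,1,1,1,0,0,1,0,1,0,1,0,0,0,0,2,0,0,0,0,2,2,0,0,0,0]
Step 16: delete au at [30, 42, 43] -> counters=[0,0,0,2,0,1,2,0,0,0,1,0,0,0,0,2,1,0,0,1,2,2,1,1,1,1,0,0,1,0,0,0,1,0,0,0,0,2,0,0,0,0,1,1,0,0,0,0]
Step 17: delete tpi at [22, 28, 42] -> counters=[0,0,0,2,0,1,2,0,0,0,1,0,0,0,0,2,1,0,0,1,2,2,0,1,1,1,0,0,0,0,0,0,1,0,0,0,0,2,0,0,0,0,0,1,0,0,0,0]
Step 18: delete zep at [10, 24, 43] -> counters=[0,0,0,2,0,1,2,0,0,0,0,0,0,0,0,2,1,0,0,1,2,2,0,1,0,1,0,0,0,0,0,0,1,0,0,0,0,2,0,0,0,0,0,0,0,0,0,0]
Step 19: insert cal at [8, 32, 47] -> counters=[0,0,0,2,0,1,2,0,1,0,0,0,0,0,0,2,1,0,0,1,2,2,0,1,0,1,0,0,0,0,0,0,2,0,0,0,0,2,0,0,0,0,0,0,0,0,0,1]
Step 20: insert tpi at [22, 28, 42] -> counters=[0,0,0,2,0,1,2,0,1,0,0,0,0,0,0,2,1,0,0,1,2,2,1,1,0,1,0,0,1,0,0,0,2,0,0,0,0,2,0,0,0,0,1,0,0,0,0,1]
Final counters=[0,0,0,2,0,1,2,0,1,0,0,0,0,0,0,2,1,0,0,1,2,2,1,1,0,1,0,0,1,0,0,0,2,0,0,0,0,2,0,0,0,0,1,0,0,0,0,1] -> counters[10]=0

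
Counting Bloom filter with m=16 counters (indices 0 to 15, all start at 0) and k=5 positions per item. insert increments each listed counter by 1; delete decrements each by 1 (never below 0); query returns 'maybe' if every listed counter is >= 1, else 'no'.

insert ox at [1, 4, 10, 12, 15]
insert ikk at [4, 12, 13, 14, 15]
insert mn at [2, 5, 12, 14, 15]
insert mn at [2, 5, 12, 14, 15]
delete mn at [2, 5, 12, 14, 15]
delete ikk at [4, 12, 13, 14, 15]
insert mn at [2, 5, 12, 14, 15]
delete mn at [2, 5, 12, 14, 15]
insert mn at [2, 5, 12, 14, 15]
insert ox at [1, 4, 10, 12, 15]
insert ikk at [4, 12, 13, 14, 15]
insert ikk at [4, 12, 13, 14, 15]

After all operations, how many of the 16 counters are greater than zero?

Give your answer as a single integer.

Step 1: insert ox at [1, 4, 10, 12, 15] -> counters=[0,1,0,0,1,0,0,0,0,0,1,0,1,0,0,1]
Step 2: insert ikk at [4, 12, 13, 14, 15] -> counters=[0,1,0,0,2,0,0,0,0,0,1,0,2,1,1,2]
Step 3: insert mn at [2, 5, 12, 14, 15] -> counters=[0,1,1,0,2,1,0,0,0,0,1,0,3,1,2,3]
Step 4: insert mn at [2, 5, 12, 14, 15] -> counters=[0,1,2,0,2,2,0,0,0,0,1,0,4,1,3,4]
Step 5: delete mn at [2, 5, 12, 14, 15] -> counters=[0,1,1,0,2,1,0,0,0,0,1,0,3,1,2,3]
Step 6: delete ikk at [4, 12, 13, 14, 15] -> counters=[0,1,1,0,1,1,0,0,0,0,1,0,2,0,1,2]
Step 7: insert mn at [2, 5, 12, 14, 15] -> counters=[0,1,2,0,1,2,0,0,0,0,1,0,3,0,2,3]
Step 8: delete mn at [2, 5, 12, 14, 15] -> counters=[0,1,1,0,1,1,0,0,0,0,1,0,2,0,1,2]
Step 9: insert mn at [2, 5, 12, 14, 15] -> counters=[0,1,2,0,1,2,0,0,0,0,1,0,3,0,2,3]
Step 10: insert ox at [1, 4, 10, 12, 15] -> counters=[0,2,2,0,2,2,0,0,0,0,2,0,4,0,2,4]
Step 11: insert ikk at [4, 12, 13, 14, 15] -> counters=[0,2,2,0,3,2,0,0,0,0,2,0,5,1,3,5]
Step 12: insert ikk at [4, 12, 13, 14, 15] -> counters=[0,2,2,0,4,2,0,0,0,0,2,0,6,2,4,6]
Final counters=[0,2,2,0,4,2,0,0,0,0,2,0,6,2,4,6] -> 9 nonzero

Answer: 9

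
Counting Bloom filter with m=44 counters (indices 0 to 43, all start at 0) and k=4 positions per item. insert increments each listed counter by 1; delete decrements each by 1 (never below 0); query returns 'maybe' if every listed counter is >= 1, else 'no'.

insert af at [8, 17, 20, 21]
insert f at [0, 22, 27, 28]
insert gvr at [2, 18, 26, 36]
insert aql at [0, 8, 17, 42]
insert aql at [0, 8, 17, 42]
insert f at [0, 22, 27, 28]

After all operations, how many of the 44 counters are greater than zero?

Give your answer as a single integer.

Step 1: insert af at [8, 17, 20, 21] -> counters=[0,0,0,0,0,0,0,0,1,0,0,0,0,0,0,0,0,1,0,0,1,1,0,0,0,0,0,0,0,0,0,0,0,0,0,0,0,0,0,0,0,0,0,0]
Step 2: insert f at [0, 22, 27, 28] -> counters=[1,0,0,0,0,0,0,0,1,0,0,0,0,0,0,0,0,1,0,0,1,1,1,0,0,0,0,1,1,0,0,0,0,0,0,0,0,0,0,0,0,0,0,0]
Step 3: insert gvr at [2, 18, 26, 36] -> counters=[1,0,1,0,0,0,0,0,1,0,0,0,0,0,0,0,0,1,1,0,1,1,1,0,0,0,1,1,1,0,0,0,0,0,0,0,1,0,0,0,0,0,0,0]
Step 4: insert aql at [0, 8, 17, 42] -> counters=[2,0,1,0,0,0,0,0,2,0,0,0,0,0,0,0,0,2,1,0,1,1,1,0,0,0,1,1,1,0,0,0,0,0,0,0,1,0,0,0,0,0,1,0]
Step 5: insert aql at [0, 8, 17, 42] -> counters=[3,0,1,0,0,0,0,0,3,0,0,0,0,0,0,0,0,3,1,0,1,1,1,0,0,0,1,1,1,0,0,0,0,0,0,0,1,0,0,0,0,0,2,0]
Step 6: insert f at [0, 22, 27, 28] -> counters=[4,0,1,0,0,0,0,0,3,0,0,0,0,0,0,0,0,3,1,0,1,1,2,0,0,0,1,2,2,0,0,0,0,0,0,0,1,0,0,0,0,0,2,0]
Final counters=[4,0,1,0,0,0,0,0,3,0,0,0,0,0,0,0,0,3,1,0,1,1,2,0,0,0,1,2,2,0,0,0,0,0,0,0,1,0,0,0,0,0,2,0] -> 13 nonzero

Answer: 13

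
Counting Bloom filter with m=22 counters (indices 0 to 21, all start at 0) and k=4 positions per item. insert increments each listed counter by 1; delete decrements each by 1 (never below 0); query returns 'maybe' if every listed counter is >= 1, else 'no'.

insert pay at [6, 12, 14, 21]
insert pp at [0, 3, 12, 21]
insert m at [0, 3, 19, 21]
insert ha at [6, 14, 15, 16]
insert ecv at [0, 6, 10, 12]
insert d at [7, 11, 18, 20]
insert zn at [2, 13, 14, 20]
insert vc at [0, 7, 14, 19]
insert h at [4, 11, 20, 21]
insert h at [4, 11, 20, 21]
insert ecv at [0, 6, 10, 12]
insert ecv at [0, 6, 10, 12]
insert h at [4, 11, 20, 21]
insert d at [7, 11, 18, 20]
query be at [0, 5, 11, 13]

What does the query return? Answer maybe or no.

Step 1: insert pay at [6, 12, 14, 21] -> counters=[0,0,0,0,0,0,1,0,0,0,0,0,1,0,1,0,0,0,0,0,0,1]
Step 2: insert pp at [0, 3, 12, 21] -> counters=[1,0,0,1,0,0,1,0,0,0,0,0,2,0,1,0,0,0,0,0,0,2]
Step 3: insert m at [0, 3, 19, 21] -> counters=[2,0,0,2,0,0,1,0,0,0,0,0,2,0,1,0,0,0,0,1,0,3]
Step 4: insert ha at [6, 14, 15, 16] -> counters=[2,0,0,2,0,0,2,0,0,0,0,0,2,0,2,1,1,0,0,1,0,3]
Step 5: insert ecv at [0, 6, 10, 12] -> counters=[3,0,0,2,0,0,3,0,0,0,1,0,3,0,2,1,1,0,0,1,0,3]
Step 6: insert d at [7, 11, 18, 20] -> counters=[3,0,0,2,0,0,3,1,0,0,1,1,3,0,2,1,1,0,1,1,1,3]
Step 7: insert zn at [2, 13, 14, 20] -> counters=[3,0,1,2,0,0,3,1,0,0,1,1,3,1,3,1,1,0,1,1,2,3]
Step 8: insert vc at [0, 7, 14, 19] -> counters=[4,0,1,2,0,0,3,2,0,0,1,1,3,1,4,1,1,0,1,2,2,3]
Step 9: insert h at [4, 11, 20, 21] -> counters=[4,0,1,2,1,0,3,2,0,0,1,2,3,1,4,1,1,0,1,2,3,4]
Step 10: insert h at [4, 11, 20, 21] -> counters=[4,0,1,2,2,0,3,2,0,0,1,3,3,1,4,1,1,0,1,2,4,5]
Step 11: insert ecv at [0, 6, 10, 12] -> counters=[5,0,1,2,2,0,4,2,0,0,2,3,4,1,4,1,1,0,1,2,4,5]
Step 12: insert ecv at [0, 6, 10, 12] -> counters=[6,0,1,2,2,0,5,2,0,0,3,3,5,1,4,1,1,0,1,2,4,5]
Step 13: insert h at [4, 11, 20, 21] -> counters=[6,0,1,2,3,0,5,2,0,0,3,4,5,1,4,1,1,0,1,2,5,6]
Step 14: insert d at [7, 11, 18, 20] -> counters=[6,0,1,2,3,0,5,3,0,0,3,5,5,1,4,1,1,0,2,2,6,6]
Query be: check counters[0]=6 counters[5]=0 counters[11]=5 counters[13]=1 -> no

Answer: no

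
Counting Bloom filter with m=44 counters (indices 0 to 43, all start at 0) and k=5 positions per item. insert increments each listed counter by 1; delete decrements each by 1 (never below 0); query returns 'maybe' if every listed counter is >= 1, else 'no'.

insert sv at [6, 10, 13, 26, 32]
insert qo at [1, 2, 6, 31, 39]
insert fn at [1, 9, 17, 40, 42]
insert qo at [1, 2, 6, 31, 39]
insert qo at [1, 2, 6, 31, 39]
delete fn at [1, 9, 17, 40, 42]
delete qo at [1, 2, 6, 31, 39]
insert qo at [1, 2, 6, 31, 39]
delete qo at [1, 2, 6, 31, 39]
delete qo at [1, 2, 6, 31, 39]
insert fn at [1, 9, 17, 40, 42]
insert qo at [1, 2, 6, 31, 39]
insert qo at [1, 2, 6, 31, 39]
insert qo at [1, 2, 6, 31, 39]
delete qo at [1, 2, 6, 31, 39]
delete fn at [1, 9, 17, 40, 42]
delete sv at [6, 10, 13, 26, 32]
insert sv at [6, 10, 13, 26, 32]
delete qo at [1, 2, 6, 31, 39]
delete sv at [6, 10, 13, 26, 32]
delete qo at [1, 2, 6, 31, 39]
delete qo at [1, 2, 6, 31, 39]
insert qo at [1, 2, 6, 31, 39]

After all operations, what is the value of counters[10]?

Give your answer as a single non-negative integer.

Step 1: insert sv at [6, 10, 13, 26, 32] -> counters=[0,0,0,0,0,0,1,0,0,0,1,0,0,1,0,0,0,0,0,0,0,0,0,0,0,0,1,0,0,0,0,0,1,0,0,0,0,0,0,0,0,0,0,0]
Step 2: insert qo at [1, 2, 6, 31, 39] -> counters=[0,1,1,0,0,0,2,0,0,0,1,0,0,1,0,0,0,0,0,0,0,0,0,0,0,0,1,0,0,0,0,1,1,0,0,0,0,0,0,1,0,0,0,0]
Step 3: insert fn at [1, 9, 17, 40, 42] -> counters=[0,2,1,0,0,0,2,0,0,1,1,0,0,1,0,0,0,1,0,0,0,0,0,0,0,0,1,0,0,0,0,1,1,0,0,0,0,0,0,1,1,0,1,0]
Step 4: insert qo at [1, 2, 6, 31, 39] -> counters=[0,3,2,0,0,0,3,0,0,1,1,0,0,1,0,0,0,1,0,0,0,0,0,0,0,0,1,0,0,0,0,2,1,0,0,0,0,0,0,2,1,0,1,0]
Step 5: insert qo at [1, 2, 6, 31, 39] -> counters=[0,4,3,0,0,0,4,0,0,1,1,0,0,1,0,0,0,1,0,0,0,0,0,0,0,0,1,0,0,0,0,3,1,0,0,0,0,0,0,3,1,0,1,0]
Step 6: delete fn at [1, 9, 17, 40, 42] -> counters=[0,3,3,0,0,0,4,0,0,0,1,0,0,1,0,0,0,0,0,0,0,0,0,0,0,0,1,0,0,0,0,3,1,0,0,0,0,0,0,3,0,0,0,0]
Step 7: delete qo at [1, 2, 6, 31, 39] -> counters=[0,2,2,0,0,0,3,0,0,0,1,0,0,1,0,0,0,0,0,0,0,0,0,0,0,0,1,0,0,0,0,2,1,0,0,0,0,0,0,2,0,0,0,0]
Step 8: insert qo at [1, 2, 6, 31, 39] -> counters=[0,3,3,0,0,0,4,0,0,0,1,0,0,1,0,0,0,0,0,0,0,0,0,0,0,0,1,0,0,0,0,3,1,0,0,0,0,0,0,3,0,0,0,0]
Step 9: delete qo at [1, 2, 6, 31, 39] -> counters=[0,2,2,0,0,0,3,0,0,0,1,0,0,1,0,0,0,0,0,0,0,0,0,0,0,0,1,0,0,0,0,2,1,0,0,0,0,0,0,2,0,0,0,0]
Step 10: delete qo at [1, 2, 6, 31, 39] -> counters=[0,1,1,0,0,0,2,0,0,0,1,0,0,1,0,0,0,0,0,0,0,0,0,0,0,0,1,0,0,0,0,1,1,0,0,0,0,0,0,1,0,0,0,0]
Step 11: insert fn at [1, 9, 17, 40, 42] -> counters=[0,2,1,0,0,0,2,0,0,1,1,0,0,1,0,0,0,1,0,0,0,0,0,0,0,0,1,0,0,0,0,1,1,0,0,0,0,0,0,1,1,0,1,0]
Step 12: insert qo at [1, 2, 6, 31, 39] -> counters=[0,3,2,0,0,0,3,0,0,1,1,0,0,1,0,0,0,1,0,0,0,0,0,0,0,0,1,0,0,0,0,2,1,0,0,0,0,0,0,2,1,0,1,0]
Step 13: insert qo at [1, 2, 6, 31, 39] -> counters=[0,4,3,0,0,0,4,0,0,1,1,0,0,1,0,0,0,1,0,0,0,0,0,0,0,0,1,0,0,0,0,3,1,0,0,0,0,0,0,3,1,0,1,0]
Step 14: insert qo at [1, 2, 6, 31, 39] -> counters=[0,5,4,0,0,0,5,0,0,1,1,0,0,1,0,0,0,1,0,0,0,0,0,0,0,0,1,0,0,0,0,4,1,0,0,0,0,0,0,4,1,0,1,0]
Step 15: delete qo at [1, 2, 6, 31, 39] -> counters=[0,4,3,0,0,0,4,0,0,1,1,0,0,1,0,0,0,1,0,0,0,0,0,0,0,0,1,0,0,0,0,3,1,0,0,0,0,0,0,3,1,0,1,0]
Step 16: delete fn at [1, 9, 17, 40, 42] -> counters=[0,3,3,0,0,0,4,0,0,0,1,0,0,1,0,0,0,0,0,0,0,0,0,0,0,0,1,0,0,0,0,3,1,0,0,0,0,0,0,3,0,0,0,0]
Step 17: delete sv at [6, 10, 13, 26, 32] -> counters=[0,3,3,0,0,0,3,0,0,0,0,0,0,0,0,0,0,0,0,0,0,0,0,0,0,0,0,0,0,0,0,3,0,0,0,0,0,0,0,3,0,0,0,0]
Step 18: insert sv at [6, 10, 13, 26, 32] -> counters=[0,3,3,0,0,0,4,0,0,0,1,0,0,1,0,0,0,0,0,0,0,0,0,0,0,0,1,0,0,0,0,3,1,0,0,0,0,0,0,3,0,0,0,0]
Step 19: delete qo at [1, 2, 6, 31, 39] -> counters=[0,2,2,0,0,0,3,0,0,0,1,0,0,1,0,0,0,0,0,0,0,0,0,0,0,0,1,0,0,0,0,2,1,0,0,0,0,0,0,2,0,0,0,0]
Step 20: delete sv at [6, 10, 13, 26, 32] -> counters=[0,2,2,0,0,0,2,0,0,0,0,0,0,0,0,0,0,0,0,0,0,0,0,0,0,0,0,0,0,0,0,2,0,0,0,0,0,0,0,2,0,0,0,0]
Step 21: delete qo at [1, 2, 6, 31, 39] -> counters=[0,1,1,0,0,0,1,0,0,0,0,0,0,0,0,0,0,0,0,0,0,0,0,0,0,0,0,0,0,0,0,1,0,0,0,0,0,0,0,1,0,0,0,0]
Step 22: delete qo at [1, 2, 6, 31, 39] -> counters=[0,0,0,0,0,0,0,0,0,0,0,0,0,0,0,0,0,0,0,0,0,0,0,0,0,0,0,0,0,0,0,0,0,0,0,0,0,0,0,0,0,0,0,0]
Step 23: insert qo at [1, 2, 6, 31, 39] -> counters=[0,1,1,0,0,0,1,0,0,0,0,0,0,0,0,0,0,0,0,0,0,0,0,0,0,0,0,0,0,0,0,1,0,0,0,0,0,0,0,1,0,0,0,0]
Final counters=[0,1,1,0,0,0,1,0,0,0,0,0,0,0,0,0,0,0,0,0,0,0,0,0,0,0,0,0,0,0,0,1,0,0,0,0,0,0,0,1,0,0,0,0] -> counters[10]=0

Answer: 0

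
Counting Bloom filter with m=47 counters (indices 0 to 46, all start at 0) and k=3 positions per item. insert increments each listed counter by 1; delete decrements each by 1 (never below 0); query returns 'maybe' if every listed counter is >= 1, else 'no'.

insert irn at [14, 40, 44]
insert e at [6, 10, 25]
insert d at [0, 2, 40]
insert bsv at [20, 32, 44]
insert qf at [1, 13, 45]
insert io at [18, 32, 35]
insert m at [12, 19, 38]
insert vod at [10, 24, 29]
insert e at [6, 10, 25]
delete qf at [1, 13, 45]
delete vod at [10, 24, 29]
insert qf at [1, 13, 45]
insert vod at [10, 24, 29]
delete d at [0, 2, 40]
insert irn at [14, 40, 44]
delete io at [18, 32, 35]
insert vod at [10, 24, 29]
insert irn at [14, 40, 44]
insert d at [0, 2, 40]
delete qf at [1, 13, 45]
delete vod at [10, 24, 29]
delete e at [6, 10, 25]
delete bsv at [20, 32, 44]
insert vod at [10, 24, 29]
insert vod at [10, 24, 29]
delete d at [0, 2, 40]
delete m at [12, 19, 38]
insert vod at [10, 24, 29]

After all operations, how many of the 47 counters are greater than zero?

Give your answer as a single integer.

Step 1: insert irn at [14, 40, 44] -> counters=[0,0,0,0,0,0,0,0,0,0,0,0,0,0,1,0,0,0,0,0,0,0,0,0,0,0,0,0,0,0,0,0,0,0,0,0,0,0,0,0,1,0,0,0,1,0,0]
Step 2: insert e at [6, 10, 25] -> counters=[0,0,0,0,0,0,1,0,0,0,1,0,0,0,1,0,0,0,0,0,0,0,0,0,0,1,0,0,0,0,0,0,0,0,0,0,0,0,0,0,1,0,0,0,1,0,0]
Step 3: insert d at [0, 2, 40] -> counters=[1,0,1,0,0,0,1,0,0,0,1,0,0,0,1,0,0,0,0,0,0,0,0,0,0,1,0,0,0,0,0,0,0,0,0,0,0,0,0,0,2,0,0,0,1,0,0]
Step 4: insert bsv at [20, 32, 44] -> counters=[1,0,1,0,0,0,1,0,0,0,1,0,0,0,1,0,0,0,0,0,1,0,0,0,0,1,0,0,0,0,0,0,1,0,0,0,0,0,0,0,2,0,0,0,2,0,0]
Step 5: insert qf at [1, 13, 45] -> counters=[1,1,1,0,0,0,1,0,0,0,1,0,0,1,1,0,0,0,0,0,1,0,0,0,0,1,0,0,0,0,0,0,1,0,0,0,0,0,0,0,2,0,0,0,2,1,0]
Step 6: insert io at [18, 32, 35] -> counters=[1,1,1,0,0,0,1,0,0,0,1,0,0,1,1,0,0,0,1,0,1,0,0,0,0,1,0,0,0,0,0,0,2,0,0,1,0,0,0,0,2,0,0,0,2,1,0]
Step 7: insert m at [12, 19, 38] -> counters=[1,1,1,0,0,0,1,0,0,0,1,0,1,1,1,0,0,0,1,1,1,0,0,0,0,1,0,0,0,0,0,0,2,0,0,1,0,0,1,0,2,0,0,0,2,1,0]
Step 8: insert vod at [10, 24, 29] -> counters=[1,1,1,0,0,0,1,0,0,0,2,0,1,1,1,0,0,0,1,1,1,0,0,0,1,1,0,0,0,1,0,0,2,0,0,1,0,0,1,0,2,0,0,0,2,1,0]
Step 9: insert e at [6, 10, 25] -> counters=[1,1,1,0,0,0,2,0,0,0,3,0,1,1,1,0,0,0,1,1,1,0,0,0,1,2,0,0,0,1,0,0,2,0,0,1,0,0,1,0,2,0,0,0,2,1,0]
Step 10: delete qf at [1, 13, 45] -> counters=[1,0,1,0,0,0,2,0,0,0,3,0,1,0,1,0,0,0,1,1,1,0,0,0,1,2,0,0,0,1,0,0,2,0,0,1,0,0,1,0,2,0,0,0,2,0,0]
Step 11: delete vod at [10, 24, 29] -> counters=[1,0,1,0,0,0,2,0,0,0,2,0,1,0,1,0,0,0,1,1,1,0,0,0,0,2,0,0,0,0,0,0,2,0,0,1,0,0,1,0,2,0,0,0,2,0,0]
Step 12: insert qf at [1, 13, 45] -> counters=[1,1,1,0,0,0,2,0,0,0,2,0,1,1,1,0,0,0,1,1,1,0,0,0,0,2,0,0,0,0,0,0,2,0,0,1,0,0,1,0,2,0,0,0,2,1,0]
Step 13: insert vod at [10, 24, 29] -> counters=[1,1,1,0,0,0,2,0,0,0,3,0,1,1,1,0,0,0,1,1,1,0,0,0,1,2,0,0,0,1,0,0,2,0,0,1,0,0,1,0,2,0,0,0,2,1,0]
Step 14: delete d at [0, 2, 40] -> counters=[0,1,0,0,0,0,2,0,0,0,3,0,1,1,1,0,0,0,1,1,1,0,0,0,1,2,0,0,0,1,0,0,2,0,0,1,0,0,1,0,1,0,0,0,2,1,0]
Step 15: insert irn at [14, 40, 44] -> counters=[0,1,0,0,0,0,2,0,0,0,3,0,1,1,2,0,0,0,1,1,1,0,0,0,1,2,0,0,0,1,0,0,2,0,0,1,0,0,1,0,2,0,0,0,3,1,0]
Step 16: delete io at [18, 32, 35] -> counters=[0,1,0,0,0,0,2,0,0,0,3,0,1,1,2,0,0,0,0,1,1,0,0,0,1,2,0,0,0,1,0,0,1,0,0,0,0,0,1,0,2,0,0,0,3,1,0]
Step 17: insert vod at [10, 24, 29] -> counters=[0,1,0,0,0,0,2,0,0,0,4,0,1,1,2,0,0,0,0,1,1,0,0,0,2,2,0,0,0,2,0,0,1,0,0,0,0,0,1,0,2,0,0,0,3,1,0]
Step 18: insert irn at [14, 40, 44] -> counters=[0,1,0,0,0,0,2,0,0,0,4,0,1,1,3,0,0,0,0,1,1,0,0,0,2,2,0,0,0,2,0,0,1,0,0,0,0,0,1,0,3,0,0,0,4,1,0]
Step 19: insert d at [0, 2, 40] -> counters=[1,1,1,0,0,0,2,0,0,0,4,0,1,1,3,0,0,0,0,1,1,0,0,0,2,2,0,0,0,2,0,0,1,0,0,0,0,0,1,0,4,0,0,0,4,1,0]
Step 20: delete qf at [1, 13, 45] -> counters=[1,0,1,0,0,0,2,0,0,0,4,0,1,0,3,0,0,0,0,1,1,0,0,0,2,2,0,0,0,2,0,0,1,0,0,0,0,0,1,0,4,0,0,0,4,0,0]
Step 21: delete vod at [10, 24, 29] -> counters=[1,0,1,0,0,0,2,0,0,0,3,0,1,0,3,0,0,0,0,1,1,0,0,0,1,2,0,0,0,1,0,0,1,0,0,0,0,0,1,0,4,0,0,0,4,0,0]
Step 22: delete e at [6, 10, 25] -> counters=[1,0,1,0,0,0,1,0,0,0,2,0,1,0,3,0,0,0,0,1,1,0,0,0,1,1,0,0,0,1,0,0,1,0,0,0,0,0,1,0,4,0,0,0,4,0,0]
Step 23: delete bsv at [20, 32, 44] -> counters=[1,0,1,0,0,0,1,0,0,0,2,0,1,0,3,0,0,0,0,1,0,0,0,0,1,1,0,0,0,1,0,0,0,0,0,0,0,0,1,0,4,0,0,0,3,0,0]
Step 24: insert vod at [10, 24, 29] -> counters=[1,0,1,0,0,0,1,0,0,0,3,0,1,0,3,0,0,0,0,1,0,0,0,0,2,1,0,0,0,2,0,0,0,0,0,0,0,0,1,0,4,0,0,0,3,0,0]
Step 25: insert vod at [10, 24, 29] -> counters=[1,0,1,0,0,0,1,0,0,0,4,0,1,0,3,0,0,0,0,1,0,0,0,0,3,1,0,0,0,3,0,0,0,0,0,0,0,0,1,0,4,0,0,0,3,0,0]
Step 26: delete d at [0, 2, 40] -> counters=[0,0,0,0,0,0,1,0,0,0,4,0,1,0,3,0,0,0,0,1,0,0,0,0,3,1,0,0,0,3,0,0,0,0,0,0,0,0,1,0,3,0,0,0,3,0,0]
Step 27: delete m at [12, 19, 38] -> counters=[0,0,0,0,0,0,1,0,0,0,4,0,0,0,3,0,0,0,0,0,0,0,0,0,3,1,0,0,0,3,0,0,0,0,0,0,0,0,0,0,3,0,0,0,3,0,0]
Step 28: insert vod at [10, 24, 29] -> counters=[0,0,0,0,0,0,1,0,0,0,5,0,0,0,3,0,0,0,0,0,0,0,0,0,4,1,0,0,0,4,0,0,0,0,0,0,0,0,0,0,3,0,0,0,3,0,0]
Final counters=[0,0,0,0,0,0,1,0,0,0,5,0,0,0,3,0,0,0,0,0,0,0,0,0,4,1,0,0,0,4,0,0,0,0,0,0,0,0,0,0,3,0,0,0,3,0,0] -> 8 nonzero

Answer: 8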